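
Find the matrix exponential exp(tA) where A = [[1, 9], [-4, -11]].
A has Jordan form J = [[-5, 1], [0, -5]] with A = PJP^{-1}, so e^{tA} = P e^{tJ} P^{-1}.

For a Jordan block J_k(λ), e^{tJ_k(λ)} = e^{λt} · (I + tN + t^2 N^2/2! + ... + t^{k-1} N^{k-1}/(k-1)!) where N is the nilpotent superdiagonal part.

Assembling the blocks and conjugating back gives the entries of e^{tA} as shown above.

e^{tA} = [[(6*t + 1)*e^{-5*t}, 9*t*e^{-5*t}], [-4*t*e^{-5*t}, (1 - 6*t)*e^{-5*t}]]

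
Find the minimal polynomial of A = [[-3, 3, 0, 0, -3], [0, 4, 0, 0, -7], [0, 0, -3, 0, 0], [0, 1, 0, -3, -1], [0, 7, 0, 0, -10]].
m_A(x) = (x + 3)^2

The characteristic polynomial factors as (x + 3)^5. The minimal polynomial is ∏(x - λ)^{k_λ} where k_λ is the size of the largest Jordan block at λ.

For λ = -3: rank(A + 3I) = 1, and the largest Jordan block has size 2 (the smallest k with rank((A + 3I)^k) = rank((A + 3I)^(k+1))).

So m_A(x) = (x + 3)^2.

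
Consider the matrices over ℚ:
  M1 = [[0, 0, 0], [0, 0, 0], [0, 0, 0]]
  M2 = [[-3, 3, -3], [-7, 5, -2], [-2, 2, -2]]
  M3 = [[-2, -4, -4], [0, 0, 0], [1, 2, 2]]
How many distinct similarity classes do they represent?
Characteristic polynomials: χ_{M1} = x^3, χ_{M2} = x^3, χ_{M3} = x^3.

{M1}: invariant factors x, x, x.

{M2}: invariant factors x^3.

{M3}: invariant factors x, x^2.

Matrices are similar if and only if their invariant-factor lists agree; the partition into similarity classes is {M1}, {M2}, {M3}.

3 classes: {M1}, {M2}, {M3}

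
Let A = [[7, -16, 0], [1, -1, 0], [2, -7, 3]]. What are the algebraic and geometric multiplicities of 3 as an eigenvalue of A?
The characteristic polynomial is (x - 3)^3, so the factor x - 3 appears with exponent 3: the algebraic multiplicity is 3.

rank(A - 3I) = 2, so the eigenspace has dimension 3 - 2 = 1: the geometric multiplicity is 1.

Since 1 < 3, A is not diagonalizable.

algebraic multiplicity 3, geometric multiplicity 1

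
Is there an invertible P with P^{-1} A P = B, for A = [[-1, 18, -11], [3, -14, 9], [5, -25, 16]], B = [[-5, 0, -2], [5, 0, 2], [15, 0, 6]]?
Both have characteristic polynomial x^2(x - 1), but the minimal polynomial of A is x^2(x - 1) while the minimal polynomial of B is x(x - 1). The minimal polynomial is a similarity invariant, so A and B are not similar.

No.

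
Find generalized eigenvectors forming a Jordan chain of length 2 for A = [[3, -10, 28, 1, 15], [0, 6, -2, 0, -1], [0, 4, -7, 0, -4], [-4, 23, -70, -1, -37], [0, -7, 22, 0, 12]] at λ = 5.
We seek v_1 ∈ ker((A - 5I)^2) \ ker(A - 5I), then set v_{i+1} = (A - 5I) v_i.

One such chain is v_1 = [[4, 0, -1, -10, 3]]^T, v_2 = [[-1, -1, 0, 3, -1]]^T. Check: (A - 5I) v_2 = [[0, 0, 0, 0, 0]]^T = 0.

v_1 = [[4, 0, -1, -10, 3]]^T, v_2 = [[-1, -1, 0, 3, -1]]^T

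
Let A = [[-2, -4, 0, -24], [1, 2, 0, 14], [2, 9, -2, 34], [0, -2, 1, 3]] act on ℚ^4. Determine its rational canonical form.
The invariant factors of A (the non-unit diagonal entries of the Smith normal form of xI - A over ℚ[x]) are (x + 1)(x + 2)(x^2 - 4x - 2), each dividing the next. The characteristic polynomial is their product, (x + 1)(x + 2)(x^2 - 4x - 2).

The rational canonical form is the block-diagonal matrix of companion matrices C(f_i):
R = [[0, 0, 0, 4], [1, 0, 0, 14], [0, 1, 0, 12], [0, 0, 1, 1]].

Note the characteristic polynomial does not split into linear factors over ℚ, so A has no Jordan form over ℚ; the rational canonical form exists over any field.

R = [[0, 0, 0, 4], [1, 0, 0, 14], [0, 1, 0, 12], [0, 0, 1, 1]]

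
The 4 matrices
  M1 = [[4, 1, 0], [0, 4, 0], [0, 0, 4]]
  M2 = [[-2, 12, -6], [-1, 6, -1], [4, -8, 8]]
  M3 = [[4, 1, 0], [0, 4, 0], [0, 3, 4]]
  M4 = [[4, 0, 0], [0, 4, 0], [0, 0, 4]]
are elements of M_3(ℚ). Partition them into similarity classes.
Characteristic polynomials: χ_{M1} = (x - 4)^3, χ_{M2} = (x - 4)^3, χ_{M3} = (x - 4)^3, χ_{M4} = (x - 4)^3.

{M1, M2, M3}: invariant factors x - 4, (x - 4)^2.

{M4}: invariant factors x - 4, x - 4, x - 4.

Matrices are similar if and only if their invariant-factor lists agree; the partition into similarity classes is {M1, M2, M3}, {M4}.

2 classes: {M1, M2, M3}, {M4}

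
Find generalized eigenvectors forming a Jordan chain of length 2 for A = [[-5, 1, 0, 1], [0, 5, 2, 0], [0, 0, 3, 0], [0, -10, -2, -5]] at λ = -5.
v_1 = [[2, 0, 0, 1]]^T, v_2 = [[1, 0, 0, 0]]^T

We seek v_1 ∈ ker((A + 5I)^2) \ ker(A + 5I), then set v_{i+1} = (A + 5I) v_i.

One such chain is v_1 = [[2, 0, 0, 1]]^T, v_2 = [[1, 0, 0, 0]]^T. Check: (A + 5I) v_2 = [[0, 0, 0, 0]]^T = 0.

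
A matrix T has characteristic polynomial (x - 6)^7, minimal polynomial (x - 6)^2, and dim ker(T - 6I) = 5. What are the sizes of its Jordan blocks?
λ = 6: algebraic multiplicity 7 (exponent in χ_T), largest block size 2 (exponent in m_T), 5 blocks (geometric multiplicity). These force block sizes [2, 2, 1, 1, 1].

Jordan blocks: (6, 2), (6, 2), (6, 1), (6, 1), (6, 1)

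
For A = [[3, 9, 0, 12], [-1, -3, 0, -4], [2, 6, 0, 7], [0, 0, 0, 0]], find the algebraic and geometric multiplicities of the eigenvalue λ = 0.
The characteristic polynomial is x^4, so the factor x appears with exponent 4: the algebraic multiplicity is 4.

rank(A) = 2, so the eigenspace has dimension 4 - 2 = 2: the geometric multiplicity is 2.

Since 2 < 4, A is not diagonalizable.

algebraic multiplicity 4, geometric multiplicity 2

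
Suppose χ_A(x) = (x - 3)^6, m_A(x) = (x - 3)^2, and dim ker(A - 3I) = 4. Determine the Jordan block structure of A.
Jordan blocks: (3, 2), (3, 2), (3, 1), (3, 1)

λ = 3: algebraic multiplicity 6 (exponent in χ_A), largest block size 2 (exponent in m_A), 4 blocks (geometric multiplicity). These force block sizes [2, 2, 1, 1].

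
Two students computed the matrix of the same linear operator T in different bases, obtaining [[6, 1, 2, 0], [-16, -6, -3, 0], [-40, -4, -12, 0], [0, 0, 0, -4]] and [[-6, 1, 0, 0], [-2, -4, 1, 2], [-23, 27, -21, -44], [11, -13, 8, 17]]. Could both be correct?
trace(A) = -16 but trace(B) = -14. The trace is a similarity invariant, so A and B are not similar.

No.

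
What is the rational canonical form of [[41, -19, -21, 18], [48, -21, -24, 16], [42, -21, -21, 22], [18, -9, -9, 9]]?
R = [[3, 0, 0, 0], [0, 0, 0, -9], [0, 1, 0, -3], [0, 0, 1, 5]]

The invariant factors of A (the non-unit diagonal entries of the Smith normal form of xI - A over ℚ[x]) are x - 3, (x - 3)^2(x + 1), each dividing the next. The characteristic polynomial is their product, (x - 3)^3(x + 1).

The rational canonical form is the block-diagonal matrix of companion matrices C(f_i):
R = [[3, 0, 0, 0], [0, 0, 0, -9], [0, 1, 0, -3], [0, 0, 1, 5]].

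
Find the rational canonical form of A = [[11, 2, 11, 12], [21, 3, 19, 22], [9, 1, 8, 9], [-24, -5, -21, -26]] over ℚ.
The invariant factors of A (the non-unit diagonal entries of the Smith normal form of xI - A over ℚ[x]) are (x + 1)(x + 3)(x^2 - 3), each dividing the next. The characteristic polynomial is their product, (x + 1)(x + 3)(x^2 - 3).

The rational canonical form is the block-diagonal matrix of companion matrices C(f_i):
R = [[0, 0, 0, 9], [1, 0, 0, 12], [0, 1, 0, 0], [0, 0, 1, -4]].

Note the characteristic polynomial does not split into linear factors over ℚ, so A has no Jordan form over ℚ; the rational canonical form exists over any field.

R = [[0, 0, 0, 9], [1, 0, 0, 12], [0, 1, 0, 0], [0, 0, 1, -4]]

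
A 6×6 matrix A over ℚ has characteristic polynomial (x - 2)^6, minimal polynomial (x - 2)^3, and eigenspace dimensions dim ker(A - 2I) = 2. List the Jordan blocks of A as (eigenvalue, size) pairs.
Jordan blocks: (2, 3), (2, 3)

λ = 2: algebraic multiplicity 6 (exponent in χ_A), largest block size 3 (exponent in m_A), 2 blocks (geometric multiplicity). These force block sizes [3, 3].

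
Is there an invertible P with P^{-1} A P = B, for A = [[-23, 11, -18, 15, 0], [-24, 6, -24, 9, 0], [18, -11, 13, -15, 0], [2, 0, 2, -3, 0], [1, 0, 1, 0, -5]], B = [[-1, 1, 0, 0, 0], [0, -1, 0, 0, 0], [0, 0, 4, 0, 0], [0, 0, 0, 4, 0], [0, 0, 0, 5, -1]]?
No.

trace(A) = -12 but trace(B) = 5. The trace is a similarity invariant, so A and B are not similar.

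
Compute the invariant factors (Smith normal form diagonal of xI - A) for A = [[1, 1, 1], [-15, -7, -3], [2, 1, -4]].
The Jordan structure of A has elementary divisors (x + 4), (x + 3)^2. Arranging the block sizes at each eigenvalue in decreasing order and taking row products gives the invariant factors.

Invariant factors (smallest first, each dividing the next): (x + 3)^2(x + 4).

Check: the last factor (x + 3)^2(x + 4) is the minimal polynomial, and the product (x + 3)^2(x + 4) is the characteristic polynomial.

(x + 3)^2(x + 4)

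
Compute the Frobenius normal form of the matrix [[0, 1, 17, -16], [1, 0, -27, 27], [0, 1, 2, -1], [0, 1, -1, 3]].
The invariant factors of A (the non-unit diagonal entries of the Smith normal form of xI - A over ℚ[x]) are (x - 5)(x^3 + 4x - 3), each dividing the next. The characteristic polynomial is their product, (x - 5)(x^3 + 4x - 3).

The rational canonical form is the block-diagonal matrix of companion matrices C(f_i):
R = [[0, 0, 0, -15], [1, 0, 0, 23], [0, 1, 0, -4], [0, 0, 1, 5]].

Note the characteristic polynomial does not split into linear factors over ℚ, so A has no Jordan form over ℚ; the rational canonical form exists over any field.

R = [[0, 0, 0, -15], [1, 0, 0, 23], [0, 1, 0, -4], [0, 0, 1, 5]]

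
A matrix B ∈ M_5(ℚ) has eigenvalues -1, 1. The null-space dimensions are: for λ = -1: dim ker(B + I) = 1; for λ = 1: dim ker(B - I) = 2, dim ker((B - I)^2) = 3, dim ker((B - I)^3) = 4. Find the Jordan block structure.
Jordan blocks: (-1, 1), (1, 3), (1, 1)

λ = -1: successive nullity increments [1] count blocks of size ≥ k; block sizes are [1].
λ = 1: successive nullity increments [2, 1, 1] count blocks of size ≥ k; block sizes are [3, 1].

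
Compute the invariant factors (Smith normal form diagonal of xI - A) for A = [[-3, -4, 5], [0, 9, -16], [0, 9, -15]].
The Jordan structure of A has elementary divisors (x + 3)^3. Arranging the block sizes at each eigenvalue in decreasing order and taking row products gives the invariant factors.

Invariant factors (smallest first, each dividing the next): (x + 3)^3.

Check: the last factor (x + 3)^3 is the minimal polynomial, and the product (x + 3)^3 is the characteristic polynomial.

(x + 3)^3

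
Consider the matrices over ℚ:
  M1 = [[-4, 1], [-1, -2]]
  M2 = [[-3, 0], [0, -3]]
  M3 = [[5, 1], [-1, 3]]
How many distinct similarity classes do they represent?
Characteristic polynomials: χ_{M1} = (x + 3)^2, χ_{M2} = (x + 3)^2, χ_{M3} = (x - 4)^2.

{M1}: invariant factors (x + 3)^2.

{M2}: invariant factors x + 3, x + 3.

{M3}: invariant factors (x - 4)^2.

Matrices are similar if and only if their invariant-factor lists agree; the partition into similarity classes is {M1}, {M2}, {M3}.

3 classes: {M1}, {M2}, {M3}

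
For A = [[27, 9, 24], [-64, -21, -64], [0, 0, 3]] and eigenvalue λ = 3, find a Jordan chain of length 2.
v_1 = [[-2, 3, 1]]^T, v_2 = [[3, -8, 0]]^T

We seek v_1 ∈ ker((A - 3I)^2) \ ker(A - 3I), then set v_{i+1} = (A - 3I) v_i.

One such chain is v_1 = [[-2, 3, 1]]^T, v_2 = [[3, -8, 0]]^T. Check: (A - 3I) v_2 = [[0, 0, 0]]^T = 0.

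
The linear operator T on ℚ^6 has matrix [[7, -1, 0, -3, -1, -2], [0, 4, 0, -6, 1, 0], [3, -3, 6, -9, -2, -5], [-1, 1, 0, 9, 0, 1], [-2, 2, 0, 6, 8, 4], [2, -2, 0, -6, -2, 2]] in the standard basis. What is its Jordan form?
J = [[6, 1, 0, 0, 0, 0], [0, 6, 1, 0, 0, 0], [0, 0, 6, 0, 0, 0], [0, 0, 0, 6, 1, 0], [0, 0, 0, 0, 6, 0], [0, 0, 0, 0, 0, 6]]

The characteristic polynomial is det(xI - A) = (x - 6)^6, so the eigenvalues are 6 (algebraic multiplicity 6).

For λ = 6: rank(A - 6I) = 3, rank((A - 6I)^2) = 1, rank((A - 6I)^3) = 0. The eigenspace has dimension 6 - 3 = 3, so there are 3 Jordan blocks; the rank sequence gives block sizes [3, 2, 1].

Assembling the blocks gives the Jordan form J above.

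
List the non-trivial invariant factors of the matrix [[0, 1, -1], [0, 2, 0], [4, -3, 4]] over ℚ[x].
The Jordan structure of A has elementary divisors (x - 2)^3. Arranging the block sizes at each eigenvalue in decreasing order and taking row products gives the invariant factors.

Invariant factors (smallest first, each dividing the next): (x - 2)^3.

Check: the last factor (x - 2)^3 is the minimal polynomial, and the product (x - 2)^3 is the characteristic polynomial.

(x - 2)^3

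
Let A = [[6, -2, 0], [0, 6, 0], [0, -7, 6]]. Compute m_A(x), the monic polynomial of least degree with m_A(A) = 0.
m_A(x) = (x - 6)^2

The characteristic polynomial factors as (x - 6)^3. The minimal polynomial is ∏(x - λ)^{k_λ} where k_λ is the size of the largest Jordan block at λ.

For λ = 6: rank(A - 6I) = 1, and the largest Jordan block has size 2 (the smallest k with rank((A - 6I)^k) = rank((A - 6I)^(k+1))).

So m_A(x) = (x - 6)^2.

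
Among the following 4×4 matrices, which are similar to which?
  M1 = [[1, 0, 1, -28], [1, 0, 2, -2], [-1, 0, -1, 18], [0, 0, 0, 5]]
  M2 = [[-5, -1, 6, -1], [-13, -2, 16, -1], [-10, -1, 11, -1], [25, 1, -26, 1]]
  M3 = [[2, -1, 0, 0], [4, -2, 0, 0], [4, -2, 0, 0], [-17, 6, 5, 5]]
Characteristic polynomials: χ_{M1} = x^3(x - 5), χ_{M2} = x^3(x - 5), χ_{M3} = x^3(x - 5).

{M1, M2}: invariant factors x^3(x - 5).

{M3}: invariant factors x, x^2(x - 5).

Matrices are similar if and only if their invariant-factor lists agree; the partition into similarity classes is {M1, M2}, {M3}.

2 classes: {M1, M2}, {M3}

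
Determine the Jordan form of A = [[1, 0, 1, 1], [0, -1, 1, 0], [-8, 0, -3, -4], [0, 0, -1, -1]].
The characteristic polynomial is det(xI - A) = (x + 1)^4, so the eigenvalues are -1 (algebraic multiplicity 4).

For λ = -1: rank(A + I) = 2, rank((A + I)^2) = 1, rank((A + I)^3) = 0. The eigenspace has dimension 4 - 2 = 2, so there are 2 Jordan blocks; the rank sequence gives block sizes [3, 1].

Assembling the blocks gives the Jordan form J above.

J = [[-1, 1, 0, 0], [0, -1, 1, 0], [0, 0, -1, 0], [0, 0, 0, -1]]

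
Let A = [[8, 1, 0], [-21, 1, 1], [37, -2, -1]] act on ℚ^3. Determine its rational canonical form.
The invariant factors of A (the non-unit diagonal entries of the Smith normal form of xI - A over ℚ[x]) are (x - 4)(x^2 - 4x + 6), each dividing the next. The characteristic polynomial is their product, (x - 4)(x^2 - 4x + 6).

The rational canonical form is the block-diagonal matrix of companion matrices C(f_i):
R = [[0, 0, 24], [1, 0, -22], [0, 1, 8]].

Note the characteristic polynomial does not split into linear factors over ℚ, so A has no Jordan form over ℚ; the rational canonical form exists over any field.

R = [[0, 0, 24], [1, 0, -22], [0, 1, 8]]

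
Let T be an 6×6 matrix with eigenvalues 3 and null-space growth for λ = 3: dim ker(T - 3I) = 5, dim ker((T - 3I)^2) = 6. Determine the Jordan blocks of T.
λ = 3: successive nullity increments [5, 1] count blocks of size ≥ k; block sizes are [2, 1, 1, 1, 1].

Jordan blocks: (3, 2), (3, 1), (3, 1), (3, 1), (3, 1)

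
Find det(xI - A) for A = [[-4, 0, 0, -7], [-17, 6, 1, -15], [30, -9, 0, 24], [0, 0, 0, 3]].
xI - A = [[x + 4, 0, 0, 7], [17, x - 6, -1, 15], [-30, 9, x, -24], [0, 0, 0, x - 3]].

Expanding det(xI - A) along the first row:
det(xI - A) = + (x + 4)·det([[x - 6, -1, 15], [9, x, -24], [0, 0, x - 3]]) - (0)·det([[17, -1, 15], [-30, x, -24], [0, 0, x - 3]]) + (0)·det([[17, x - 6, 15], [-30, 9, -24], [0, 0, x - 3]]) - (7)·det([[17, x - 6, -1], [-30, 9, x], [0, 0, 0]]).

Evaluating gives χ_A(x) = x^4 - 5x^3 - 9x^2 + 81x - 108 = (x - 3)^3(x + 4).

χ_A(x) = (x - 3)^3(x + 4)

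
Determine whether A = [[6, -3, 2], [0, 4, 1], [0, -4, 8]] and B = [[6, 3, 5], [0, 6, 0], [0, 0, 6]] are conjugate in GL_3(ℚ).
No.

Both have characteristic polynomial (x - 6)^3, but the minimal polynomial of A is (x - 6)^3 while the minimal polynomial of B is (x - 6)^2. The minimal polynomial is a similarity invariant, so A and B are not similar.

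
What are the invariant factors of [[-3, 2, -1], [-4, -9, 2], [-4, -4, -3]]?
x + 5, (x + 5)^2

The Jordan structure of A has elementary divisors (x + 5)^2, (x + 5). Arranging the block sizes at each eigenvalue in decreasing order and taking row products gives the invariant factors.

Invariant factors (smallest first, each dividing the next): x + 5, (x + 5)^2.

Check: the last factor (x + 5)^2 is the minimal polynomial, and the product (x + 5)^3 is the characteristic polynomial.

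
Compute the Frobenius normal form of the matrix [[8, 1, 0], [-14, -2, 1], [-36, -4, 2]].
The invariant factors of A (the non-unit diagonal entries of the Smith normal form of xI - A over ℚ[x]) are (x - 4)(x^2 - 4x - 2), each dividing the next. The characteristic polynomial is their product, (x - 4)(x^2 - 4x - 2).

The rational canonical form is the block-diagonal matrix of companion matrices C(f_i):
R = [[0, 0, -8], [1, 0, -14], [0, 1, 8]].

Note the characteristic polynomial does not split into linear factors over ℚ, so A has no Jordan form over ℚ; the rational canonical form exists over any field.

R = [[0, 0, -8], [1, 0, -14], [0, 1, 8]]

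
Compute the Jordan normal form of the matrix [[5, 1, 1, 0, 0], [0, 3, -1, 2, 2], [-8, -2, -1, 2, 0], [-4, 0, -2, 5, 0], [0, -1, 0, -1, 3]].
The characteristic polynomial is det(xI - A) = (x - 3)^5, so the eigenvalues are 3 (algebraic multiplicity 5).

For λ = 3: rank(A - 3I) = 3, rank((A - 3I)^2) = 1, rank((A - 3I)^3) = 0. The eigenspace has dimension 5 - 3 = 2, so there are 2 Jordan blocks; the rank sequence gives block sizes [3, 2].

Assembling the blocks gives the Jordan form J above.

J = [[3, 1, 0, 0, 0], [0, 3, 1, 0, 0], [0, 0, 3, 0, 0], [0, 0, 0, 3, 1], [0, 0, 0, 0, 3]]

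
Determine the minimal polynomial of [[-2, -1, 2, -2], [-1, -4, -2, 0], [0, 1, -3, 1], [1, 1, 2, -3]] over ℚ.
m_A(x) = (x + 3)^2

The characteristic polynomial factors as (x + 3)^4. The minimal polynomial is ∏(x - λ)^{k_λ} where k_λ is the size of the largest Jordan block at λ.

For λ = -3: rank(A + 3I) = 2, and the largest Jordan block has size 2 (the smallest k with rank((A + 3I)^k) = rank((A + 3I)^(k+1))).

So m_A(x) = (x + 3)^2.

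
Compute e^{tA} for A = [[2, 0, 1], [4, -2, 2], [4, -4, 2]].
A has Jordan form J = [[0, 1, 0], [0, 0, 0], [0, 0, 2]] with A = PJP^{-1}, so e^{tA} = P e^{tJ} P^{-1}.

For a Jordan block J_k(λ), e^{tJ_k(λ)} = e^{λt} · (I + tN + t^2 N^2/2! + ... + t^{k-1} N^{k-1}/(k-1)!) where N is the nilpotent superdiagonal part.

Assembling the blocks and conjugating back gives the entries of e^{tA} as shown above.

e^{tA} = [[-2*t + 2*e^{2*t} - 1, 2*t - e^{2*t} + 1, -t + e^{2*t} - 1], [2*e^{2*t} - 2, 2 - e^{2*t}, e^{2*t} - 1], [4*t, -4*t, 2*t + 1]]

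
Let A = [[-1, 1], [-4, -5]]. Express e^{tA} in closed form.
e^{tA} = [[(2*t + 1)*e^{-3*t}, t*e^{-3*t}], [-4*t*e^{-3*t}, (1 - 2*t)*e^{-3*t}]]

A has Jordan form J = [[-3, 1], [0, -3]] with A = PJP^{-1}, so e^{tA} = P e^{tJ} P^{-1}.

For a Jordan block J_k(λ), e^{tJ_k(λ)} = e^{λt} · (I + tN + t^2 N^2/2! + ... + t^{k-1} N^{k-1}/(k-1)!) where N is the nilpotent superdiagonal part.

Assembling the blocks and conjugating back gives the entries of e^{tA} as shown above.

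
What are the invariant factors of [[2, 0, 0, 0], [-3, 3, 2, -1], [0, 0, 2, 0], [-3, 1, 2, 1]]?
The Jordan structure of A has elementary divisors (x - 2)^2, (x - 2), (x - 2). Arranging the block sizes at each eigenvalue in decreasing order and taking row products gives the invariant factors.

Invariant factors (smallest first, each dividing the next): x - 2, x - 2, (x - 2)^2.

Check: the last factor (x - 2)^2 is the minimal polynomial, and the product (x - 2)^4 is the characteristic polynomial.

x - 2, x - 2, (x - 2)^2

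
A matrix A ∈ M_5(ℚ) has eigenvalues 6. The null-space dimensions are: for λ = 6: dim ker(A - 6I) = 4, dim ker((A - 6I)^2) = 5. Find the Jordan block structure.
Jordan blocks: (6, 2), (6, 1), (6, 1), (6, 1)

λ = 6: successive nullity increments [4, 1] count blocks of size ≥ k; block sizes are [2, 1, 1, 1].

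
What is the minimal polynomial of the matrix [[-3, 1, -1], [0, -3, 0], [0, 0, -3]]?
The characteristic polynomial factors as (x + 3)^3. The minimal polynomial is ∏(x - λ)^{k_λ} where k_λ is the size of the largest Jordan block at λ.

For λ = -3: rank(A + 3I) = 1, and the largest Jordan block has size 2 (the smallest k with rank((A + 3I)^k) = rank((A + 3I)^(k+1))).

So m_A(x) = (x + 3)^2.

m_A(x) = (x + 3)^2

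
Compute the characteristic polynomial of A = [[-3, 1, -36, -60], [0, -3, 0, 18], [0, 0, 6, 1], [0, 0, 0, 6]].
xI - A = [[x + 3, -1, 36, 60], [0, x + 3, 0, -18], [0, 0, x - 6, -1], [0, 0, 0, x - 6]].

Expanding det(xI - A) along the first row:
det(xI - A) = + (x + 3)·det([[x + 3, 0, -18], [0, x - 6, -1], [0, 0, x - 6]]) - (-1)·det([[0, 0, -18], [0, x - 6, -1], [0, 0, x - 6]]) + (36)·det([[0, x + 3, -18], [0, 0, -1], [0, 0, x - 6]]) - (60)·det([[0, x + 3, 0], [0, 0, x - 6], [0, 0, 0]]).

Evaluating gives χ_A(x) = x^4 - 6x^3 - 27x^2 + 108x + 324 = (x - 6)^2(x + 3)^2.

χ_A(x) = (x - 6)^2(x + 3)^2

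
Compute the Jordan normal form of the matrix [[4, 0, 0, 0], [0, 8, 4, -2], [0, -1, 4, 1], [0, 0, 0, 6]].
The characteristic polynomial is det(xI - A) = (x - 6)^3(x - 4), so the eigenvalues are 4 (algebraic multiplicity 1), 6 (algebraic multiplicity 3).

For λ = 4: algebraic multiplicity 1 gives one 1×1 block.

For λ = 6: rank(A - 6I) = 2, rank((A - 6I)^2) = 1. The eigenspace has dimension 4 - 2 = 2, so there are 2 Jordan blocks; the rank sequence gives block sizes [2, 1].

Assembling the blocks gives the Jordan form J above.

J = [[4, 0, 0, 0], [0, 6, 1, 0], [0, 0, 6, 0], [0, 0, 0, 6]]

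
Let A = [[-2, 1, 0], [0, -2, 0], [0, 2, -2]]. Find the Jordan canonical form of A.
The characteristic polynomial is det(xI - A) = (x + 2)^3, so the eigenvalues are -2 (algebraic multiplicity 3).

For λ = -2: rank(A + 2I) = 1, rank((A + 2I)^2) = 0. The eigenspace has dimension 3 - 1 = 2, so there are 2 Jordan blocks; the rank sequence gives block sizes [2, 1].

Assembling the blocks gives the Jordan form J above.

J = [[-2, 1, 0], [0, -2, 0], [0, 0, -2]]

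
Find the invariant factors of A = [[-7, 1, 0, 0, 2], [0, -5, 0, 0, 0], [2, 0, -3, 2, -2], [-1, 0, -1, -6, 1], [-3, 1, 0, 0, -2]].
The Jordan structure of A has elementary divisors (x + 5)^2, (x + 5), (x + 4)^2. Arranging the block sizes at each eigenvalue in decreasing order and taking row products gives the invariant factors.

Invariant factors (smallest first, each dividing the next): x + 5, (x + 4)^2(x + 5)^2.

Check: the last factor (x + 4)^2(x + 5)^2 is the minimal polynomial, and the product (x + 4)^2(x + 5)^3 is the characteristic polynomial.

x + 5, (x + 4)^2(x + 5)^2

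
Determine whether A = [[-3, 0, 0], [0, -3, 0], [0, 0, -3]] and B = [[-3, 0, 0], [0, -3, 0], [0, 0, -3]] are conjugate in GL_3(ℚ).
Two matrices over a field are similar if and only if they have the same invariant factors.

Both A and B have characteristic polynomial (x + 3)^3 and minimal polynomial x + 3. Computing further, both have invariant factors x + 3, x + 3, x + 3. Hence A and B are similar.

Yes.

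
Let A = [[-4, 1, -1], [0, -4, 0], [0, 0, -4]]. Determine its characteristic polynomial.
χ_A(x) = (x + 4)^3

xI - A = [[x + 4, -1, 1], [0, x + 4, 0], [0, 0, x + 4]].

Expanding det(xI - A) along the first row:
det(xI - A) = + (x + 4)·det([[x + 4, 0], [0, x + 4]]) - (-1)·det([[0, 0], [0, x + 4]]) + (1)·det([[0, x + 4], [0, 0]]).

Evaluating gives χ_A(x) = x^3 + 12x^2 + 48x + 64 = (x + 4)^3.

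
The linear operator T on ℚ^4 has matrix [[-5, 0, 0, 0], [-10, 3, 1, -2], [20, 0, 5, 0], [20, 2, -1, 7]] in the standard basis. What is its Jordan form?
The characteristic polynomial is det(xI - A) = (x - 5)^3(x + 5), so the eigenvalues are -5 (algebraic multiplicity 1), 5 (algebraic multiplicity 3).

For λ = -5: algebraic multiplicity 1 gives one 1×1 block.

For λ = 5: rank(A - 5I) = 2, rank((A - 5I)^2) = 1. The eigenspace has dimension 4 - 2 = 2, so there are 2 Jordan blocks; the rank sequence gives block sizes [2, 1].

Assembling the blocks gives the Jordan form J above.

J = [[-5, 0, 0, 0], [0, 5, 1, 0], [0, 0, 5, 0], [0, 0, 0, 5]]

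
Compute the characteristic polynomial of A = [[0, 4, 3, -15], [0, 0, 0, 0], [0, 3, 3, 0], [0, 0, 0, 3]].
χ_A(x) = x^2(x - 3)^2

xI - A = [[x, -4, -3, 15], [0, x, 0, 0], [0, -3, x - 3, 0], [0, 0, 0, x - 3]].

Expanding det(xI - A) along the first row:
det(xI - A) = + (x)·det([[x, 0, 0], [-3, x - 3, 0], [0, 0, x - 3]]) - (-4)·det([[0, 0, 0], [0, x - 3, 0], [0, 0, x - 3]]) + (-3)·det([[0, x, 0], [0, -3, 0], [0, 0, x - 3]]) - (15)·det([[0, x, 0], [0, -3, x - 3], [0, 0, 0]]).

Evaluating gives χ_A(x) = x^4 - 6x^3 + 9x^2 = x^2(x - 3)^2.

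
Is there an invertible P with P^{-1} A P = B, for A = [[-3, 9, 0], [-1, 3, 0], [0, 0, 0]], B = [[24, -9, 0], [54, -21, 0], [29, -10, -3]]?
No.

χ_A(x) = x^3 but χ_B(x) = (x - 6)(x + 3)^2. The characteristic polynomial is a similarity invariant, so A and B are not similar.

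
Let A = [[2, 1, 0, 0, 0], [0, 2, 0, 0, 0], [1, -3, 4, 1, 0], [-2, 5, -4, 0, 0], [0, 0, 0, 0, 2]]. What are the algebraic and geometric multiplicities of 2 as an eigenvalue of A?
algebraic multiplicity 5, geometric multiplicity 3

The characteristic polynomial is (x - 2)^5, so the factor x - 2 appears with exponent 5: the algebraic multiplicity is 5.

rank(A - 2I) = 2, so the eigenspace has dimension 5 - 2 = 3: the geometric multiplicity is 3.

Since 3 < 5, A is not diagonalizable.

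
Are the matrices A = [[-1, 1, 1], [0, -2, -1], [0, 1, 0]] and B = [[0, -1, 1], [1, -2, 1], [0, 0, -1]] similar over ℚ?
Two matrices over a field are similar if and only if they have the same invariant factors.

Both A and B have characteristic polynomial (x + 1)^3 and minimal polynomial (x + 1)^2. Computing further, both have invariant factors x + 1, (x + 1)^2. Hence A and B are similar.

Yes.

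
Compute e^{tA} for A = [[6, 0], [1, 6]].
e^{tA} = [[e^{6*t}, 0], [t*e^{6*t}, e^{6*t}]]

A has Jordan form J = [[6, 1], [0, 6]] with A = PJP^{-1}, so e^{tA} = P e^{tJ} P^{-1}.

For a Jordan block J_k(λ), e^{tJ_k(λ)} = e^{λt} · (I + tN + t^2 N^2/2! + ... + t^{k-1} N^{k-1}/(k-1)!) where N is the nilpotent superdiagonal part.

Assembling the blocks and conjugating back gives the entries of e^{tA} as shown above.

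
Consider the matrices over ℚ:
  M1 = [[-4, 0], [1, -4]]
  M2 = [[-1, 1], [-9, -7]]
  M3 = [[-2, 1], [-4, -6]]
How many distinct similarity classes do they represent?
1 class: {M1, M2, M3}

Characteristic polynomials: χ_{M1} = (x + 4)^2, χ_{M2} = (x + 4)^2, χ_{M3} = (x + 4)^2.

{M1, M2, M3}: invariant factors (x + 4)^2.

Matrices are similar if and only if their invariant-factor lists agree; the partition into similarity classes is {M1, M2, M3}.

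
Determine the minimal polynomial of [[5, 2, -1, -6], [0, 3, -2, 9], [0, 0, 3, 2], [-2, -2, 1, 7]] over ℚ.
The characteristic polynomial factors as (x - 5)^3(x - 3). The minimal polynomial is ∏(x - λ)^{k_λ} where k_λ is the size of the largest Jordan block at λ.

For λ = 3: rank(A - 3I) = 3, and the largest Jordan block has size 1 (the smallest k with rank((A - 3I)^k) = rank((A - 3I)^(k+1))).
For λ = 5: rank(A - 5I) = 3, and the largest Jordan block has size 3 (the smallest k with rank((A - 5I)^k) = rank((A - 5I)^(k+1))).

So m_A(x) = (x - 5)^3(x - 3).

m_A(x) = (x - 5)^3(x - 3)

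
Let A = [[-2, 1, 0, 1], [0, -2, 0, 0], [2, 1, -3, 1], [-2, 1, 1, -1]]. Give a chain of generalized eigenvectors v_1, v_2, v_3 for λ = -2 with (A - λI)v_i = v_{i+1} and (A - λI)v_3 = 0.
We seek v_1 ∈ ker((A + 2I)^3) \ ker((A + 2I)^2), then set v_{i+1} = (A + 2I) v_i.

One such chain is v_1 = [[0, 0, 1, 0]]^T, v_2 = [[0, 0, -1, 1]]^T, v_3 = [[1, 0, 2, 0]]^T. Check: (A + 2I) v_3 = [[0, 0, 0, 0]]^T = 0.

v_1 = [[0, 0, 1, 0]]^T, v_2 = [[0, 0, -1, 1]]^T, v_3 = [[1, 0, 2, 0]]^T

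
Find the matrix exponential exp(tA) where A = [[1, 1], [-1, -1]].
e^{tA} = [[t + 1, t], [-t, 1 - t]]

A has Jordan form J = [[0, 1], [0, 0]] with A = PJP^{-1}, so e^{tA} = P e^{tJ} P^{-1}.

For a Jordan block J_k(λ), e^{tJ_k(λ)} = e^{λt} · (I + tN + t^2 N^2/2! + ... + t^{k-1} N^{k-1}/(k-1)!) where N is the nilpotent superdiagonal part.

Assembling the blocks and conjugating back gives the entries of e^{tA} as shown above.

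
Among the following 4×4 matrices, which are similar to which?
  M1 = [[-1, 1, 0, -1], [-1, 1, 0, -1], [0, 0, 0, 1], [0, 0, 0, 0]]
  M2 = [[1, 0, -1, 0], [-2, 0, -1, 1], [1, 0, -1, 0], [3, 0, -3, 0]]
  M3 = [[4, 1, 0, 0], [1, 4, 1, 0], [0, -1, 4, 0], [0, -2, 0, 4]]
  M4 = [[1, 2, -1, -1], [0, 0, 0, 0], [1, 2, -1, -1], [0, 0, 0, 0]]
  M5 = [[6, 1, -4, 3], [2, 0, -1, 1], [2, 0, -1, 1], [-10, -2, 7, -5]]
Characteristic polynomials: χ_{M1} = x^4, χ_{M2} = x^4, χ_{M3} = (x - 4)^4, χ_{M4} = x^4, χ_{M5} = x^4.

{M1, M2, M5}: invariant factors x^2, x^2.

{M3}: invariant factors x - 4, (x - 4)^3.

{M4}: invariant factors x, x, x^2.

Matrices are similar if and only if their invariant-factor lists agree; the partition into similarity classes is {M1, M2, M5}, {M3}, {M4}.

3 classes: {M1, M2, M5}, {M3}, {M4}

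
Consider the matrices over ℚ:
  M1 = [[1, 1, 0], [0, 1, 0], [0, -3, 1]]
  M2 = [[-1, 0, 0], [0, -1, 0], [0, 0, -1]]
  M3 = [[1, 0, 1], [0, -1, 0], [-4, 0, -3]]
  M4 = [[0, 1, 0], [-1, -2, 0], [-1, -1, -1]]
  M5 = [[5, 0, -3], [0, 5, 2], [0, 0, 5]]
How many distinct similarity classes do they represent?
4 classes: {M1}, {M2}, {M3, M4}, {M5}

Characteristic polynomials: χ_{M1} = (x - 1)^3, χ_{M2} = (x + 1)^3, χ_{M3} = (x + 1)^3, χ_{M4} = (x + 1)^3, χ_{M5} = (x - 5)^3.

{M1}: invariant factors x - 1, (x - 1)^2.

{M2}: invariant factors x + 1, x + 1, x + 1.

{M3, M4}: invariant factors x + 1, (x + 1)^2.

{M5}: invariant factors x - 5, (x - 5)^2.

Matrices are similar if and only if their invariant-factor lists agree; the partition into similarity classes is {M1}, {M2}, {M3, M4}, {M5}.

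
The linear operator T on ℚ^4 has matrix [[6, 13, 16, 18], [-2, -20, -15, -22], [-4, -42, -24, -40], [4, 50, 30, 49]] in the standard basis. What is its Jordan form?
J = [[2, 1, 0, 0], [0, 2, 1, 0], [0, 0, 2, 0], [0, 0, 0, 5]]

The characteristic polynomial is det(xI - A) = (x - 5)(x - 2)^3, so the eigenvalues are 2 (algebraic multiplicity 3), 5 (algebraic multiplicity 1).

For λ = 2: rank(A - 2I) = 3, rank((A - 2I)^2) = 2, rank((A - 2I)^3) = 1. The eigenspace has dimension 4 - 3 = 1, so there is 1 Jordan block; the rank sequence gives block sizes [3].

For λ = 5: algebraic multiplicity 1 gives one 1×1 block.

Assembling the blocks gives the Jordan form J above.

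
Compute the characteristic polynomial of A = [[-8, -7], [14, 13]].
xI - A = [[x + 8, 7], [-14, x - 13]].

Expanding det(xI - A) along the first row:
det(xI - A) = + (x + 8)·det([[x - 13]]) - (7)·det([[-14]]).

Evaluating gives χ_A(x) = x^2 - 5x - 6 = (x - 6)(x + 1).

χ_A(x) = (x - 6)(x + 1)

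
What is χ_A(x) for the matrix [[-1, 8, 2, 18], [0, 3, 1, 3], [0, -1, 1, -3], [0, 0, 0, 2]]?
xI - A = [[x + 1, -8, -2, -18], [0, x - 3, -1, -3], [0, 1, x - 1, 3], [0, 0, 0, x - 2]].

Expanding det(xI - A) along the first row:
det(xI - A) = + (x + 1)·det([[x - 3, -1, -3], [1, x - 1, 3], [0, 0, x - 2]]) - (-8)·det([[0, -1, -3], [0, x - 1, 3], [0, 0, x - 2]]) + (-2)·det([[0, x - 3, -3], [0, 1, 3], [0, 0, x - 2]]) - (-18)·det([[0, x - 3, -1], [0, 1, x - 1], [0, 0, 0]]).

Evaluating gives χ_A(x) = x^4 - 5x^3 + 6x^2 + 4x - 8 = (x - 2)^3(x + 1).

χ_A(x) = (x - 2)^3(x + 1)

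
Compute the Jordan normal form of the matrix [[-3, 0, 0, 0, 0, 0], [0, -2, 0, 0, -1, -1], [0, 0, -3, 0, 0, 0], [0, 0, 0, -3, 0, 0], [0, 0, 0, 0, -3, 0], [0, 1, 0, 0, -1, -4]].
J = [[-3, 1, 0, 0, 0, 0], [0, -3, 0, 0, 0, 0], [0, 0, -3, 0, 0, 0], [0, 0, 0, -3, 0, 0], [0, 0, 0, 0, -3, 0], [0, 0, 0, 0, 0, -3]]

The characteristic polynomial is det(xI - A) = (x + 3)^6, so the eigenvalues are -3 (algebraic multiplicity 6).

For λ = -3: rank(A + 3I) = 1, rank((A + 3I)^2) = 0. The eigenspace has dimension 6 - 1 = 5, so there are 5 Jordan blocks; the rank sequence gives block sizes [2, 1, 1, 1, 1].

Assembling the blocks gives the Jordan form J above.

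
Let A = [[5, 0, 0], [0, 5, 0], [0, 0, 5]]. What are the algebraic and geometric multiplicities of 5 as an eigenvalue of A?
The characteristic polynomial is (x - 5)^3, so the factor x - 5 appears with exponent 3: the algebraic multiplicity is 3.

rank(A - 5I) = 0, so the eigenspace has dimension 3 - 0 = 3: the geometric multiplicity is 3.

algebraic multiplicity 3, geometric multiplicity 3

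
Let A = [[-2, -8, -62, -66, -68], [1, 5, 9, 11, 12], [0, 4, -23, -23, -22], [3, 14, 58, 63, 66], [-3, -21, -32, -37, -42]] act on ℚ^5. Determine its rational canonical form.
R = [[0, 0, 0, 0, -4], [1, 0, 0, 0, 16], [0, 1, 0, 0, -21], [0, 0, 1, 0, 9], [0, 0, 0, 1, 1]]

The invariant factors of A (the non-unit diagonal entries of the Smith normal form of xI - A over ℚ[x]) are (x - 2)(x - 1)^2(x^2 + 3x - 2), each dividing the next. The characteristic polynomial is their product, (x - 2)(x - 1)^2(x^2 + 3x - 2).

The rational canonical form is the block-diagonal matrix of companion matrices C(f_i):
R = [[0, 0, 0, 0, -4], [1, 0, 0, 0, 16], [0, 1, 0, 0, -21], [0, 0, 1, 0, 9], [0, 0, 0, 1, 1]].

Note the characteristic polynomial does not split into linear factors over ℚ, so A has no Jordan form over ℚ; the rational canonical form exists over any field.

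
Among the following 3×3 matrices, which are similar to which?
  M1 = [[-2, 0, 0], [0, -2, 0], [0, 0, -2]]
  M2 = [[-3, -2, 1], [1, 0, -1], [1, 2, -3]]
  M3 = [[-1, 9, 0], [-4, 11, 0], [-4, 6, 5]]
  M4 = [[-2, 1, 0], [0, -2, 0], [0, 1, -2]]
Characteristic polynomials: χ_{M1} = (x + 2)^3, χ_{M2} = (x + 2)^3, χ_{M3} = (x - 5)^3, χ_{M4} = (x + 2)^3.

{M1}: invariant factors x + 2, x + 2, x + 2.

{M2, M4}: invariant factors x + 2, (x + 2)^2.

{M3}: invariant factors x - 5, (x - 5)^2.

Matrices are similar if and only if their invariant-factor lists agree; the partition into similarity classes is {M1}, {M2, M4}, {M3}.

3 classes: {M1}, {M2, M4}, {M3}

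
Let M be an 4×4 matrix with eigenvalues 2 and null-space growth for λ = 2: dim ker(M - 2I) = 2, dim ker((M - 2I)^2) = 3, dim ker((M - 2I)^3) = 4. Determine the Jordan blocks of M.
λ = 2: successive nullity increments [2, 1, 1] count blocks of size ≥ k; block sizes are [3, 1].

Jordan blocks: (2, 3), (2, 1)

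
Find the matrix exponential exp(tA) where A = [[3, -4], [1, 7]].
e^{tA} = [[(1 - 2*t)*e^{5*t}, -4*t*e^{5*t}], [t*e^{5*t}, (2*t + 1)*e^{5*t}]]

A has Jordan form J = [[5, 1], [0, 5]] with A = PJP^{-1}, so e^{tA} = P e^{tJ} P^{-1}.

For a Jordan block J_k(λ), e^{tJ_k(λ)} = e^{λt} · (I + tN + t^2 N^2/2! + ... + t^{k-1} N^{k-1}/(k-1)!) where N is the nilpotent superdiagonal part.

Assembling the blocks and conjugating back gives the entries of e^{tA} as shown above.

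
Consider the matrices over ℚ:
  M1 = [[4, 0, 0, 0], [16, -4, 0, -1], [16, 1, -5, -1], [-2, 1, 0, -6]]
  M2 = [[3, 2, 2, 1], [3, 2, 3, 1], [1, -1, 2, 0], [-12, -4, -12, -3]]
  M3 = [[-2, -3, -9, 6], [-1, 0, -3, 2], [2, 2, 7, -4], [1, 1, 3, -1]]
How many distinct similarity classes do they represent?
3 classes: {M1}, {M2}, {M3}

Characteristic polynomials: χ_{M1} = (x - 4)(x + 5)^3, χ_{M2} = (x - 1)^4, χ_{M3} = (x - 1)^4.

{M1}: invariant factors x + 5, (x - 4)(x + 5)^2.

{M2}: invariant factors (x - 1)^2, (x - 1)^2.

{M3}: invariant factors x - 1, x - 1, (x - 1)^2.

Matrices are similar if and only if their invariant-factor lists agree; the partition into similarity classes is {M1}, {M2}, {M3}.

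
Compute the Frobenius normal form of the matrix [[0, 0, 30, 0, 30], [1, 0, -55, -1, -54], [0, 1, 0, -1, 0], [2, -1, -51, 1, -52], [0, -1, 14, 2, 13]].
R = [[0, 0, 0, 0, 30], [1, 0, 0, 0, -101], [0, 1, 0, 0, 124], [0, 0, 1, 0, -66], [0, 0, 0, 1, 14]]

The invariant factors of A (the non-unit diagonal entries of the Smith normal form of xI - A over ℚ[x]) are (x - 6)(x - 5)(x - 1)^3, each dividing the next. The characteristic polynomial is their product, (x - 6)(x - 5)(x - 1)^3.

The rational canonical form is the block-diagonal matrix of companion matrices C(f_i):
R = [[0, 0, 0, 0, 30], [1, 0, 0, 0, -101], [0, 1, 0, 0, 124], [0, 0, 1, 0, -66], [0, 0, 0, 1, 14]].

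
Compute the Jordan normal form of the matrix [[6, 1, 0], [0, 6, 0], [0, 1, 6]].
J = [[6, 1, 0], [0, 6, 0], [0, 0, 6]]

The characteristic polynomial is det(xI - A) = (x - 6)^3, so the eigenvalues are 6 (algebraic multiplicity 3).

For λ = 6: rank(A - 6I) = 1, rank((A - 6I)^2) = 0. The eigenspace has dimension 3 - 1 = 2, so there are 2 Jordan blocks; the rank sequence gives block sizes [2, 1].

Assembling the blocks gives the Jordan form J above.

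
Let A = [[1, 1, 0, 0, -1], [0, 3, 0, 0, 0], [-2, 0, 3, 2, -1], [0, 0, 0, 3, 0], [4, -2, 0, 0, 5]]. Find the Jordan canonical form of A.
The characteristic polynomial is det(xI - A) = (x - 3)^5, so the eigenvalues are 3 (algebraic multiplicity 5).

For λ = 3: rank(A - 3I) = 2, rank((A - 3I)^2) = 0. The eigenspace has dimension 5 - 2 = 3, so there are 3 Jordan blocks; the rank sequence gives block sizes [2, 2, 1].

Assembling the blocks gives the Jordan form J above.

J = [[3, 1, 0, 0, 0], [0, 3, 0, 0, 0], [0, 0, 3, 1, 0], [0, 0, 0, 3, 0], [0, 0, 0, 0, 3]]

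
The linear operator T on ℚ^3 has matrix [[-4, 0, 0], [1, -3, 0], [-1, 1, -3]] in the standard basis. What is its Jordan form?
J = [[-4, 0, 0], [0, -3, 1], [0, 0, -3]]

The characteristic polynomial is det(xI - A) = (x + 3)^2(x + 4), so the eigenvalues are -4 (algebraic multiplicity 1), -3 (algebraic multiplicity 2).

For λ = -4: algebraic multiplicity 1 gives one 1×1 block.

For λ = -3: rank(A + 3I) = 2, rank((A + 3I)^2) = 1. The eigenspace has dimension 3 - 2 = 1, so there is 1 Jordan block; the rank sequence gives block sizes [2].

Assembling the blocks gives the Jordan form J above.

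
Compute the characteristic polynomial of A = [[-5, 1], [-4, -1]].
χ_A(x) = (x + 3)^2

xI - A = [[x + 5, -1], [4, x + 1]].

Expanding det(xI - A) along the first row:
det(xI - A) = + (x + 5)·det([[x + 1]]) - (-1)·det([[4]]).

Evaluating gives χ_A(x) = x^2 + 6x + 9 = (x + 3)^2.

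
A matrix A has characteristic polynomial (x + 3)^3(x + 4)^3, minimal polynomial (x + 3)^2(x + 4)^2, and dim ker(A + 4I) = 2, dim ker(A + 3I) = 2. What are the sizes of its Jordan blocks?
Jordan blocks: (-4, 2), (-4, 1), (-3, 2), (-3, 1)

λ = -4: algebraic multiplicity 3 (exponent in χ_A), largest block size 2 (exponent in m_A), 2 blocks (geometric multiplicity). These force block sizes [2, 1].
λ = -3: algebraic multiplicity 3 (exponent in χ_A), largest block size 2 (exponent in m_A), 2 blocks (geometric multiplicity). These force block sizes [2, 1].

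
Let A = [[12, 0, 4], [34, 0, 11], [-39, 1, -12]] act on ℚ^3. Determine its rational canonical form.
The invariant factors of A (the non-unit diagonal entries of the Smith normal form of xI - A over ℚ[x]) are x^3 + x - 4, each dividing the next. The characteristic polynomial is their product, x^3 + x - 4.

The rational canonical form is the block-diagonal matrix of companion matrices C(f_i):
R = [[0, 0, 4], [1, 0, -1], [0, 1, 0]].

Note the characteristic polynomial does not split into linear factors over ℚ, so A has no Jordan form over ℚ; the rational canonical form exists over any field.

R = [[0, 0, 4], [1, 0, -1], [0, 1, 0]]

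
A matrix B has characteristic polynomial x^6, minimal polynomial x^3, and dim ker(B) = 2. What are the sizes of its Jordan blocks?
λ = 0: algebraic multiplicity 6 (exponent in χ_B), largest block size 3 (exponent in m_B), 2 blocks (geometric multiplicity). These force block sizes [3, 3].

Jordan blocks: (0, 3), (0, 3)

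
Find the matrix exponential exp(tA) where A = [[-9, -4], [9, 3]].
A has Jordan form J = [[-3, 1], [0, -3]] with A = PJP^{-1}, so e^{tA} = P e^{tJ} P^{-1}.

For a Jordan block J_k(λ), e^{tJ_k(λ)} = e^{λt} · (I + tN + t^2 N^2/2! + ... + t^{k-1} N^{k-1}/(k-1)!) where N is the nilpotent superdiagonal part.

Assembling the blocks and conjugating back gives the entries of e^{tA} as shown above.

e^{tA} = [[(1 - 6*t)*e^{-3*t}, -4*t*e^{-3*t}], [9*t*e^{-3*t}, (6*t + 1)*e^{-3*t}]]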